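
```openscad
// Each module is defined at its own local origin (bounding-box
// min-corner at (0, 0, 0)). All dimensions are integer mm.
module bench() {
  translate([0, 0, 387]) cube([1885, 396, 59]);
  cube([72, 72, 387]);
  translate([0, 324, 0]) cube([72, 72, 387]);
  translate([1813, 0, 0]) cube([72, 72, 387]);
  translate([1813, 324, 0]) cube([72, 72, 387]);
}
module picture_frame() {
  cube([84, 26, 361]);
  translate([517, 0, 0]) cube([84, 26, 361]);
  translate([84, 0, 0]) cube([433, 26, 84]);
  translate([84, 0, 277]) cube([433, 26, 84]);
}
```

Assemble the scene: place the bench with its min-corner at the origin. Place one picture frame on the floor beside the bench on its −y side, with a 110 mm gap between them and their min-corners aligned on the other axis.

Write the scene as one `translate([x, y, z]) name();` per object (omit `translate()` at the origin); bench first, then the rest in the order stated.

bench();
translate([0, -136, 0]) picture_frame();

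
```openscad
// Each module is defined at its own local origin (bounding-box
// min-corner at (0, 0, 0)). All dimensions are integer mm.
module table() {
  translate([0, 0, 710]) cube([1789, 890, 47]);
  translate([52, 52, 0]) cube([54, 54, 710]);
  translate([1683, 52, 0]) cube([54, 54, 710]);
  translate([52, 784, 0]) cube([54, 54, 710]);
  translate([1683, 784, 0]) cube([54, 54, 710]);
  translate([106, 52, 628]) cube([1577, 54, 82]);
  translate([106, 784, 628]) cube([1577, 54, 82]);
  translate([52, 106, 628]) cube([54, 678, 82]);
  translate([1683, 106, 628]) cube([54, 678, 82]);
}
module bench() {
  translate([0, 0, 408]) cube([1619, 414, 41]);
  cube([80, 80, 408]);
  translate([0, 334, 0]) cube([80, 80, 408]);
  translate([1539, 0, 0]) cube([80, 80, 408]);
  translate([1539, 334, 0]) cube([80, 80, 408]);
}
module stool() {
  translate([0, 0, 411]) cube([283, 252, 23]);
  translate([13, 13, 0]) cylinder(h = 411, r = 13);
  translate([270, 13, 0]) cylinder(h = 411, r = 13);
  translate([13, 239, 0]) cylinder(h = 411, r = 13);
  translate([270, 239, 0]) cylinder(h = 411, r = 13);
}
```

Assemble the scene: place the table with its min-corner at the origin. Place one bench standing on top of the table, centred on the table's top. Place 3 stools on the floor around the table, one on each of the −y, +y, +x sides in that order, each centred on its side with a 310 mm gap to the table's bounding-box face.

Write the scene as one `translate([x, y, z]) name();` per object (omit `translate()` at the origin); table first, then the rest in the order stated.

table();
translate([85, 238, 757]) bench();
translate([753, -562, 0]) stool();
translate([753, 1200, 0]) stool();
translate([2099, 319, 0]) stool();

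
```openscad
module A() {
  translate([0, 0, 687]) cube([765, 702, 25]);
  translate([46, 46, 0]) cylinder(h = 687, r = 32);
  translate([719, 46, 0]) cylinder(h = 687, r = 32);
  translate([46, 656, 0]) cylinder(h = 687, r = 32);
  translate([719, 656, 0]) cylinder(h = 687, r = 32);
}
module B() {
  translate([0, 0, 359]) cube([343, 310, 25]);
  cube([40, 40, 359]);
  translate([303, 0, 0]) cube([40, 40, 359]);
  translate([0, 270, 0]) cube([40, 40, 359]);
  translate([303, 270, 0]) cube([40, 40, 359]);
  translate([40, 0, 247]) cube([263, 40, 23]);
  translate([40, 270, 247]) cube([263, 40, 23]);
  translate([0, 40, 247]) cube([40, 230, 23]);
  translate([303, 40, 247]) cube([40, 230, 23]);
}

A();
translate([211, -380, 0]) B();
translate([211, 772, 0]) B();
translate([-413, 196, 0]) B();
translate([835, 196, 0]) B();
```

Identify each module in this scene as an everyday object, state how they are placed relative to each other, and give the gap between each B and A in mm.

A is a table. B is a stool. Four stools sit around the table at the −y, +y, −x, +x sides. The gap between each stool and the table is 70 mm.

Each stool's nearest face is 70 mm from the table's bounding box.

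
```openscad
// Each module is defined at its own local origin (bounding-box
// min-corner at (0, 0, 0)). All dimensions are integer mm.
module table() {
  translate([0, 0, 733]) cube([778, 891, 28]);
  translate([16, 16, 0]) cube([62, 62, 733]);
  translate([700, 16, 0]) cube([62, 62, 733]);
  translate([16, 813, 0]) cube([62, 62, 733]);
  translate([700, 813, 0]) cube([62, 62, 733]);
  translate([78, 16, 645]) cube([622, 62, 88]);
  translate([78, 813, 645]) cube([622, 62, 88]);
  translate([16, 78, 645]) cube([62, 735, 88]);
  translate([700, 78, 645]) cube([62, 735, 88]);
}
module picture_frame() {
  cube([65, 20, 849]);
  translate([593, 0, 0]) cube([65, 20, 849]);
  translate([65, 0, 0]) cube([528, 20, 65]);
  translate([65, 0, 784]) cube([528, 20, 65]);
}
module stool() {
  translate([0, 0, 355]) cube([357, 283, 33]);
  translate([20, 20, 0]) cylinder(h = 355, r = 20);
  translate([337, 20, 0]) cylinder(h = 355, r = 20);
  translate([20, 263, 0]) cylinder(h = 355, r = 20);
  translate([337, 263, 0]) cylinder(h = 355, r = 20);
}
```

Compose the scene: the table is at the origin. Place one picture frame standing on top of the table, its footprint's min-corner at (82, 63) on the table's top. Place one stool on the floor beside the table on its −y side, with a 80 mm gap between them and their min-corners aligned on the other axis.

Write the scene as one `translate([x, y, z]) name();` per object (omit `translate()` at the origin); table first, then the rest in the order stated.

table();
translate([82, 63, 761]) picture_frame();
translate([0, -363, 0]) stool();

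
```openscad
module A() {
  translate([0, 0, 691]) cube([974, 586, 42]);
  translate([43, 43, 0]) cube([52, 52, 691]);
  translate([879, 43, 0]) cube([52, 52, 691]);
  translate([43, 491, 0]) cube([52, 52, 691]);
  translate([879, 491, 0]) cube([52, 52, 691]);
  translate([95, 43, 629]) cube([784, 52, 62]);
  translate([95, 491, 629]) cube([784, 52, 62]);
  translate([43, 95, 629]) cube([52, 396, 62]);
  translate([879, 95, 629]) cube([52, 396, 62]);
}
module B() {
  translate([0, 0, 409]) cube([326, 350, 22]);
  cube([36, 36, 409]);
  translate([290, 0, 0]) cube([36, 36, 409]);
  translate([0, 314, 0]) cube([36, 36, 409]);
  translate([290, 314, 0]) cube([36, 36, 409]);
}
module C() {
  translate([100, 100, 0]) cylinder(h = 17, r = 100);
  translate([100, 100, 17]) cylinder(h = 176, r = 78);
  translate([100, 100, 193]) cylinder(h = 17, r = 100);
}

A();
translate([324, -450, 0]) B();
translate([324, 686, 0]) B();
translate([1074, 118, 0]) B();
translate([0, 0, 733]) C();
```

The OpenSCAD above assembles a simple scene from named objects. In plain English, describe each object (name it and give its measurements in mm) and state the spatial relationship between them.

A is a rectangular dining table. The top is 974×586×42 mm with its upper surface at z = 733 mm. It stands on four 52×52 mm square legs, each inset 43 mm from the nearest pair of top edges, running from the floor to the underside of the top. Four apron rails, 52 mm thick and 62 mm tall, run between adjacent legs with their top edges flush with the underside of the top and their outer faces flush with the legs' outer faces.

B is a four-legged stool. The seat is 326×350 mm, 22 mm thick, top at z = 431 mm. It stands on four square legs, each 36×36 mm in cross-section, from z = 0 to the seat underside, each flush with a corner of the seat.

C is a spool: two coaxial disc flanges of radius 100 mm and thickness 17 mm, joined by a core cylinder of radius 78 mm and height 176 mm. The lower flange rests on z = 0 and the three cylinders share a vertical axis.

Three stools sit around the table at the −y, +y, +x sides. The spool is on top of the table.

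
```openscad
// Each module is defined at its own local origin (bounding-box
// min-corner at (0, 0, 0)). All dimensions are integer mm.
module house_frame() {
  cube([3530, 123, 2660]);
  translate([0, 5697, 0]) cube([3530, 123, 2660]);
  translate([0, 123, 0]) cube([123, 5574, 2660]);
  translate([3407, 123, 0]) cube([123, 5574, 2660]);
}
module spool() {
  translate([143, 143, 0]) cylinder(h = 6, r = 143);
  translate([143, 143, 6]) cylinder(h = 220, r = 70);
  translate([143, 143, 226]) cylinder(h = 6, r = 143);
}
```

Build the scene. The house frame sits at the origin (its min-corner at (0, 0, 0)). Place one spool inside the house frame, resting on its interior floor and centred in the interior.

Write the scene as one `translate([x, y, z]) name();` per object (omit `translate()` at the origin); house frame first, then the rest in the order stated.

house_frame();
translate([1622, 2767, 0]) spool();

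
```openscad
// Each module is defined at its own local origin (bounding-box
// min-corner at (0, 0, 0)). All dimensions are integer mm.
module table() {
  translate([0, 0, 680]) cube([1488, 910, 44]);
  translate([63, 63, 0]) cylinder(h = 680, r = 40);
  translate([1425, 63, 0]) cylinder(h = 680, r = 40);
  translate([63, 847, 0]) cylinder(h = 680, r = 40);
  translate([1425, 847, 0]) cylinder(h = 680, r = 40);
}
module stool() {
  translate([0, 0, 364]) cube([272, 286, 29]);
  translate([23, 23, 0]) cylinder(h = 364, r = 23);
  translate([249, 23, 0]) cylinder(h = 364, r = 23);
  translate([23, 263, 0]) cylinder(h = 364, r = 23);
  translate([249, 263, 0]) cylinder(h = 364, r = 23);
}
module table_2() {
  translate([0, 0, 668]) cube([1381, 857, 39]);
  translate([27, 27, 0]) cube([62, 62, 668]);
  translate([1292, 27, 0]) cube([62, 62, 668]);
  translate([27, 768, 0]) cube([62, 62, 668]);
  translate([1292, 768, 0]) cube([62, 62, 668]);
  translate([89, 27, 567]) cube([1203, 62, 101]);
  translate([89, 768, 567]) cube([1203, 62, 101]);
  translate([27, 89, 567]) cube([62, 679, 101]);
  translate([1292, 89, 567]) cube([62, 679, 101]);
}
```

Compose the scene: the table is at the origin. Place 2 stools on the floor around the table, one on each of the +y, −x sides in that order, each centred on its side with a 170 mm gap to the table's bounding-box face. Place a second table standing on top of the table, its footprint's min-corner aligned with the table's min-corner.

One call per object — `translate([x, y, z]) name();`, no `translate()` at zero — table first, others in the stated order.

table();
translate([608, 1080, 0]) stool();
translate([-442, 312, 0]) stool();
translate([0, 0, 724]) table_2();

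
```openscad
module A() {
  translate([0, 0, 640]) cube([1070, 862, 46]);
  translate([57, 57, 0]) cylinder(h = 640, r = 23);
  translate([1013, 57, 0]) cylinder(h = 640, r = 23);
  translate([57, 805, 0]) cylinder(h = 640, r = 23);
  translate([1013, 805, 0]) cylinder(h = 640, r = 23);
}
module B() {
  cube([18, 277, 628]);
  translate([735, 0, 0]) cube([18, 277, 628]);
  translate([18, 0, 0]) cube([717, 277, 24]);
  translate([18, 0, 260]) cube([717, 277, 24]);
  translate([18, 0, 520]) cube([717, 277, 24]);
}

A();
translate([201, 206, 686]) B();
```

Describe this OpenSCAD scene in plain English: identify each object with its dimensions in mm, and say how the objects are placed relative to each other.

A is a table: top 1070 mm (x) × 862 mm (y), 46 mm thick, upper face at z = 686 mm, on four round legs of 46 mm diameter, each leg's bounding box inset 34 mm from the nearest pair of top edges, running from z = 0 to the bottom of the top.

B is an open bookshelf. Two side panels, each 18 mm thick, 277 mm deep and 628 mm tall, stand 753 mm apart (outside-to-outside). Between them sit 3 shelves, each 24 mm thick and 277 mm deep, spanning the full gap between the sides. The bottom shelf rests on the floor (its underside at z = 0) and the clear gap between one shelf's top and the next shelf's underside is 236 mm.

The bookshelf is on top of the table.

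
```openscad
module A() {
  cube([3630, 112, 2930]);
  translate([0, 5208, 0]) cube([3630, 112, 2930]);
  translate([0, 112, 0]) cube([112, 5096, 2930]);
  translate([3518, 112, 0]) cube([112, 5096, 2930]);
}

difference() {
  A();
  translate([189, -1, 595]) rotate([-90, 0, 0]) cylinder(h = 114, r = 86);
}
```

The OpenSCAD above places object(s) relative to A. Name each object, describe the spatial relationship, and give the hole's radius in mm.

A is a house frame. The house frame has a circular hole through its front wall. The hole's radius is 86 mm.

The subtracted cylinder has r = 86 mm.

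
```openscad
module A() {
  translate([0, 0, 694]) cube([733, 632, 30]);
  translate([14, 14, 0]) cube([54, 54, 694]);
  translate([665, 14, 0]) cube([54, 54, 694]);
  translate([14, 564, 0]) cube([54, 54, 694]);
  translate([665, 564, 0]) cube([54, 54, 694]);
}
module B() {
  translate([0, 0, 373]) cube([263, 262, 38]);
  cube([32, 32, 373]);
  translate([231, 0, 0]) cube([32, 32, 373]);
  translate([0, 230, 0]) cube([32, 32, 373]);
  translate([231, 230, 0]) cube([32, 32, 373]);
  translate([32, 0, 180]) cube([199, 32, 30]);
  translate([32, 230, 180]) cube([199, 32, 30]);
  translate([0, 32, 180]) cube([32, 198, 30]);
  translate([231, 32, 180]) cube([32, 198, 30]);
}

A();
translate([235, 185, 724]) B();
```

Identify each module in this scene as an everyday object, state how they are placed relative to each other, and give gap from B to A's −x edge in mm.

The stool's min-x is at 235; the table's min-x is 0; gap = 235 mm.

A is a table. B is a stool. The stool is on top of the table, centred. The gap from the stool to the table's −x edge is 235 mm.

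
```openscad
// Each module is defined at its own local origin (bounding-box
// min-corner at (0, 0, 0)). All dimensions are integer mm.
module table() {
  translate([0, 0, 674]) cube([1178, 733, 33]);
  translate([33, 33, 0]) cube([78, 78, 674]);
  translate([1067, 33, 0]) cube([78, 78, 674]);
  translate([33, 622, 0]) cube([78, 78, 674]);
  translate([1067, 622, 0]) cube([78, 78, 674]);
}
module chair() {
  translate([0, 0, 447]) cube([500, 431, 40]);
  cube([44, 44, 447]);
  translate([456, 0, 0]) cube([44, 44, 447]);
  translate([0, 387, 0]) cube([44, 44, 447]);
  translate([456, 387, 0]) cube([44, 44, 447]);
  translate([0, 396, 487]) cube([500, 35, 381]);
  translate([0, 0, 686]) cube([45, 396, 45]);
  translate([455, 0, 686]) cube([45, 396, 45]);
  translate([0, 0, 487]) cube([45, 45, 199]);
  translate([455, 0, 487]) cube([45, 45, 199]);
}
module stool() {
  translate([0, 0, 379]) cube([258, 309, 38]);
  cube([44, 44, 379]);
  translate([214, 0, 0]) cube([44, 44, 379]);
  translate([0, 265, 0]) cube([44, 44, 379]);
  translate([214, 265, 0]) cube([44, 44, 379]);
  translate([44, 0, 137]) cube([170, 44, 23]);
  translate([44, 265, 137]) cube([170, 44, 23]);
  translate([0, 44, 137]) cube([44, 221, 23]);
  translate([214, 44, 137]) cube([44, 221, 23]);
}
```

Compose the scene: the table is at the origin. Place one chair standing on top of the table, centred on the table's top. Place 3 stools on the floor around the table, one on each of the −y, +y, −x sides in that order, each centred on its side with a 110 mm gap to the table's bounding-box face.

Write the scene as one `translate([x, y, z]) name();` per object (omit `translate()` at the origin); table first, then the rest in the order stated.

table();
translate([339, 151, 707]) chair();
translate([460, -419, 0]) stool();
translate([460, 843, 0]) stool();
translate([-368, 212, 0]) stool();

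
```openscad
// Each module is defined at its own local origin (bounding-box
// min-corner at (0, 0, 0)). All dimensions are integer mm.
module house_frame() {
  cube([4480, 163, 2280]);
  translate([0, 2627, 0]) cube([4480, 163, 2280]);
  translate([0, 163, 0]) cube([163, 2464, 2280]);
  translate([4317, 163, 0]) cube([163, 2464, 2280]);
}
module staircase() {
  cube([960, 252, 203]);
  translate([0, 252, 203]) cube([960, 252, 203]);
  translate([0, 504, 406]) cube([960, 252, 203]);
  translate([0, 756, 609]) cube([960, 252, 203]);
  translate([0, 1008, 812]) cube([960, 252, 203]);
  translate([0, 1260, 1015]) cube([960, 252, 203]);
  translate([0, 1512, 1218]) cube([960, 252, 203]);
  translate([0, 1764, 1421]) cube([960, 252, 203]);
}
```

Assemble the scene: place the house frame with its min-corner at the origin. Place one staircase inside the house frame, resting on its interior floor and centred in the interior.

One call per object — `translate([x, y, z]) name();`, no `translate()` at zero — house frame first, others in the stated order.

house_frame();
translate([1760, 387, 0]) staircase();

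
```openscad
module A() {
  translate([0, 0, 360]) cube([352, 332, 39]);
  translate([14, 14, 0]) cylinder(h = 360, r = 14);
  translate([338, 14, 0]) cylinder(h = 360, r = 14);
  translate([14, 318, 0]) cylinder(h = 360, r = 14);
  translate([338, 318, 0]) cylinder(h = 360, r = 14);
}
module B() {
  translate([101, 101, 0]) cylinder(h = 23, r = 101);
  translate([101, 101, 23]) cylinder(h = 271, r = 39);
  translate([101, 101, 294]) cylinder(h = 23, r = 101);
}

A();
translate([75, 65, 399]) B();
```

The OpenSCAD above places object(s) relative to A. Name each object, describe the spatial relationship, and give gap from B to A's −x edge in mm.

The spool's min-x is at 75; the stool's min-x is 0; gap = 75 mm.

A is a stool. B is a spool. The spool is on top of the stool, centred. The gap from the spool to the stool's −x edge is 75 mm.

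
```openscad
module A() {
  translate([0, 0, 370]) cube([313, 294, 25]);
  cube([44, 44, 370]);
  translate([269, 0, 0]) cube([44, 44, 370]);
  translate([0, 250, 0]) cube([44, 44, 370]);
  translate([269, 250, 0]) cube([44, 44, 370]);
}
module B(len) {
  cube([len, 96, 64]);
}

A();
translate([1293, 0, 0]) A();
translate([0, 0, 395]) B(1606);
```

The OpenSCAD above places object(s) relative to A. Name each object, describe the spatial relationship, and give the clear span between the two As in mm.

A is a stool. B is a beam. A beam spans the tops of two stools. The clear span between the two stools is 980 mm.

Second stool starts at x = 1293; first ends at x = 313; clear span = 1293 − 313 = 980 mm.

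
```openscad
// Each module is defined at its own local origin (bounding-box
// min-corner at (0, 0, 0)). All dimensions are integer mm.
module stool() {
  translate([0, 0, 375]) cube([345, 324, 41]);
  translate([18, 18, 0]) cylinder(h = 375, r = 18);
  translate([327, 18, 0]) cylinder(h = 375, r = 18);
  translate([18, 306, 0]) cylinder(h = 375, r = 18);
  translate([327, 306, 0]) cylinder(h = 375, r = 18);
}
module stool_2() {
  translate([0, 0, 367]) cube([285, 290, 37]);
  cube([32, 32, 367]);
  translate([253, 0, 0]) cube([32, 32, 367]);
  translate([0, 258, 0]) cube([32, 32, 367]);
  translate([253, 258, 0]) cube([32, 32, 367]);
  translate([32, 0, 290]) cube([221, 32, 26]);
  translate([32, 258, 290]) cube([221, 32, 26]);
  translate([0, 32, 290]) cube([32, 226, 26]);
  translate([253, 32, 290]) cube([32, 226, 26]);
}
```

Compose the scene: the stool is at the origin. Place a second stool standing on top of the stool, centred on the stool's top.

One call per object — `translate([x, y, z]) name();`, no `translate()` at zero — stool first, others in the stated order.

stool();
translate([30, 17, 416]) stool_2();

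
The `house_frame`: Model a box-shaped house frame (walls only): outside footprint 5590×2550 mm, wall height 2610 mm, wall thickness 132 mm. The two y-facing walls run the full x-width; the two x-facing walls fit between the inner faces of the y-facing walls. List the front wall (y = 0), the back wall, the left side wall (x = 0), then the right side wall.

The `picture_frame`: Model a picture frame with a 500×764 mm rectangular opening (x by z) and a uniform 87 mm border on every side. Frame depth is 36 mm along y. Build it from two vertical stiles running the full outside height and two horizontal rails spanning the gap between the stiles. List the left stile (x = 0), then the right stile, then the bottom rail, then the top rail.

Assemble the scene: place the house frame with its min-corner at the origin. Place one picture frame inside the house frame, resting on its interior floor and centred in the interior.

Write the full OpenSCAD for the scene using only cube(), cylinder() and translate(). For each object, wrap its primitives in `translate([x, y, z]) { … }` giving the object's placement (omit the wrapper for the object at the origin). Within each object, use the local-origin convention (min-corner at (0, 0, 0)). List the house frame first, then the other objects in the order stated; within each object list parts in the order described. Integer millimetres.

cube([5590, 132, 2610]);
translate([0, 2418, 0]) cube([5590, 132, 2610]);
translate([0, 132, 0]) cube([132, 2286, 2610]);
translate([5458, 132, 0]) cube([132, 2286, 2610]);
translate([2458, 1257, 0]) {
  cube([87, 36, 938]);
  translate([587, 0, 0]) cube([87, 36, 938]);
  translate([87, 0, 0]) cube([500, 36, 87]);
  translate([87, 0, 851]) cube([500, 36, 87]);
}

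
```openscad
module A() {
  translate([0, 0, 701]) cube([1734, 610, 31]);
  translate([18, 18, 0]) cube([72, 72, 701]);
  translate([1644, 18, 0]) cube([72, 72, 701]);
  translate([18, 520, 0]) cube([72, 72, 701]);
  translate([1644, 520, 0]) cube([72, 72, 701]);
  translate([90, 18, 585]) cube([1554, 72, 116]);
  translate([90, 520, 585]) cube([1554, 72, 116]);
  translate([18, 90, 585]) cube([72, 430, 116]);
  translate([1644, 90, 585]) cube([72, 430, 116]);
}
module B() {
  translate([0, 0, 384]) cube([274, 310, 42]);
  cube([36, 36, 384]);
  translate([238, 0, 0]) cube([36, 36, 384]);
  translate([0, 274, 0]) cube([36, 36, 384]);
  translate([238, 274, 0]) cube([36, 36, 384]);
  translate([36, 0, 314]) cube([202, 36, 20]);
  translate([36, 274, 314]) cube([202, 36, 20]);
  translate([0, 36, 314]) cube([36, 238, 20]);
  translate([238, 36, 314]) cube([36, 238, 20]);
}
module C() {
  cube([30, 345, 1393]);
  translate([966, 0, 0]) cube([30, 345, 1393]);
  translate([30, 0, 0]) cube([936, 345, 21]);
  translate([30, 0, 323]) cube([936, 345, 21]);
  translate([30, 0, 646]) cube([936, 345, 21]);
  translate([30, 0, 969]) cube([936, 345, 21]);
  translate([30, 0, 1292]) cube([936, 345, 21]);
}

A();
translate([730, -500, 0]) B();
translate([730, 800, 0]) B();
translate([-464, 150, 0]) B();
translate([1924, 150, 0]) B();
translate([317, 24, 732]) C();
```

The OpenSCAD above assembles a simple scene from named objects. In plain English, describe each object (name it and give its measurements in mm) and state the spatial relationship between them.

A is a table with a 1734×610 mm rectangular top, 31 mm thick, top surface at z = 732 mm, supported by four 72×72 mm square legs, each inset 18 mm from the nearest pair of top edges, running from the floor. Four apron rails, 72 mm thick and 116 mm tall, run between adjacent legs with their top edges flush with the underside of the top and their outer faces flush with the legs' outer faces.

B is a four-legged stool. The seat is a 274×310×42 mm slab whose top surface is at z = 426 mm; four square legs, each 36×36 mm in cross-section, run from the floor (z = 0) to the underside of the seat, each flush with a corner of the seat. Four stretchers, 36 mm wide and 20 mm tall, connect adjacent legs with their undersides at z = 314 mm, each running between the inner faces of the legs it joins and aligned with the legs' outer faces on the other axis.

C is an open bookshelf. Two side panels, each 30 mm thick, 345 mm deep and 1393 mm tall, stand 996 mm apart (outside-to-outside). Between them sit 5 shelves, each 21 mm thick and 345 mm deep, spanning the full gap between the sides. The bottom shelf rests on the floor (its underside at z = 0) and the clear gap between one shelf's top and the next shelf's underside is 302 mm.

Four stools sit around the table at the −y, +y, −x, +x sides. The bookshelf is on top of the table.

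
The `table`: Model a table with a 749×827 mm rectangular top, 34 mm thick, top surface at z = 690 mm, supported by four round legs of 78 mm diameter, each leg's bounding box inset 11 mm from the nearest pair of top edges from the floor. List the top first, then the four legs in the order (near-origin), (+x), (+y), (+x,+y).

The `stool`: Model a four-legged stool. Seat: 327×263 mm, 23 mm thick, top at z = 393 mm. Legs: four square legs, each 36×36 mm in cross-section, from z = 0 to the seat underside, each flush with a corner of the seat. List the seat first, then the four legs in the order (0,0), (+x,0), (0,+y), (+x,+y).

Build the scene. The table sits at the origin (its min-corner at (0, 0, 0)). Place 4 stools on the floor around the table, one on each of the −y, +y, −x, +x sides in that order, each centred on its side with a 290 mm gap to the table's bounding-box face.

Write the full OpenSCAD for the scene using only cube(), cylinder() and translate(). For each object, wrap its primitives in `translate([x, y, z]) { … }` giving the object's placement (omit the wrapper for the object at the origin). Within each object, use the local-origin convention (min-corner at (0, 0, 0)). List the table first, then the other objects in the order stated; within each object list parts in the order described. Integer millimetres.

translate([0, 0, 656]) cube([749, 827, 34]);
translate([50, 50, 0]) cylinder(h = 656, r = 39);
translate([699, 50, 0]) cylinder(h = 656, r = 39);
translate([50, 777, 0]) cylinder(h = 656, r = 39);
translate([699, 777, 0]) cylinder(h = 656, r = 39);
translate([211, -553, 0]) {
  translate([0, 0, 370]) cube([327, 263, 23]);
  cube([36, 36, 370]);
  translate([291, 0, 0]) cube([36, 36, 370]);
  translate([0, 227, 0]) cube([36, 36, 370]);
  translate([291, 227, 0]) cube([36, 36, 370]);
}
translate([211, 1117, 0]) {
  translate([0, 0, 370]) cube([327, 263, 23]);
  cube([36, 36, 370]);
  translate([291, 0, 0]) cube([36, 36, 370]);
  translate([0, 227, 0]) cube([36, 36, 370]);
  translate([291, 227, 0]) cube([36, 36, 370]);
}
translate([-617, 282, 0]) {
  translate([0, 0, 370]) cube([327, 263, 23]);
  cube([36, 36, 370]);
  translate([291, 0, 0]) cube([36, 36, 370]);
  translate([0, 227, 0]) cube([36, 36, 370]);
  translate([291, 227, 0]) cube([36, 36, 370]);
}
translate([1039, 282, 0]) {
  translate([0, 0, 370]) cube([327, 263, 23]);
  cube([36, 36, 370]);
  translate([291, 0, 0]) cube([36, 36, 370]);
  translate([0, 227, 0]) cube([36, 36, 370]);
  translate([291, 227, 0]) cube([36, 36, 370]);
}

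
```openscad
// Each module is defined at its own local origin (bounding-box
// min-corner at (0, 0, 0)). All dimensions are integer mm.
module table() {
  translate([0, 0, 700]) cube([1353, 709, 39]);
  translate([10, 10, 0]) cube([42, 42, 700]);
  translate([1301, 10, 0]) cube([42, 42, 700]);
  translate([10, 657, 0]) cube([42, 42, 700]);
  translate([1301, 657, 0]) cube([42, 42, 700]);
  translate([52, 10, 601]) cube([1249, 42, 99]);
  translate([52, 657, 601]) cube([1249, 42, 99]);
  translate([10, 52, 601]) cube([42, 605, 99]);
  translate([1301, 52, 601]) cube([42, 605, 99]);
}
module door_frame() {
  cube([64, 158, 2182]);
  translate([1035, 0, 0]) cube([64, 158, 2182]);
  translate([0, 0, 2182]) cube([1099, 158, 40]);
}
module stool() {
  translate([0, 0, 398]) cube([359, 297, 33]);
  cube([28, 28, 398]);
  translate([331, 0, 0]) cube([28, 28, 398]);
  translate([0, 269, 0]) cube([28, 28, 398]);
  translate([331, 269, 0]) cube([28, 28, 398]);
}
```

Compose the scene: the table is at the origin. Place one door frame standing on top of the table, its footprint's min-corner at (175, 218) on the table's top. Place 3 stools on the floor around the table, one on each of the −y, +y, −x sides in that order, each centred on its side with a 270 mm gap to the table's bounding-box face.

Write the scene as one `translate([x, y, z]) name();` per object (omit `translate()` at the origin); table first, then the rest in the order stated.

table();
translate([175, 218, 739]) door_frame();
translate([497, -567, 0]) stool();
translate([497, 979, 0]) stool();
translate([-629, 206, 0]) stool();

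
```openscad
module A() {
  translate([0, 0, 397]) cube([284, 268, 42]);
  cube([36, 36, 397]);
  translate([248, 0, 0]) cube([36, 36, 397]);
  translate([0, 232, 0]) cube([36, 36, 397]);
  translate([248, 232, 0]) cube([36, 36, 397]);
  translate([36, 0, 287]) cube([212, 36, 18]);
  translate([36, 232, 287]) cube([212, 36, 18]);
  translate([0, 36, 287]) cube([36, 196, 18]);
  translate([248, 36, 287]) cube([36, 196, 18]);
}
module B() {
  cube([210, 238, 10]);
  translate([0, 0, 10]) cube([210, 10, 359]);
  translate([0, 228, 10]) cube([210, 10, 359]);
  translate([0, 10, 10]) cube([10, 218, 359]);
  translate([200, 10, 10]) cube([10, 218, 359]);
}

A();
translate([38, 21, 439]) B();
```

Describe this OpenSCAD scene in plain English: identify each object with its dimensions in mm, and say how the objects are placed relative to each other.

A is a simple wooden stool: a rectangular seat 284 mm (x) by 268 mm (y), 42 mm thick, top face at z = 439 mm, on four square legs, each 36×36 mm in cross-section. The legs rest on z = 0, each flush with a corner of the seat. Four stretchers, 36 mm wide and 18 mm tall, connect adjacent legs with their undersides at z = 287 mm, each running between the inner faces of the legs it joins and aligned with the legs' outer faces on the other axis.

B is an open-topped rectangular box: outside dimensions 210×238×369 mm, with a uniform wall and base thickness of 10 mm. The base is a full 210×238 slab on the floor; four walls sit on top of the base. The front and back walls (the −y and +y sides) span the full width; the two side walls fit between them.

The open box is on top of the stool.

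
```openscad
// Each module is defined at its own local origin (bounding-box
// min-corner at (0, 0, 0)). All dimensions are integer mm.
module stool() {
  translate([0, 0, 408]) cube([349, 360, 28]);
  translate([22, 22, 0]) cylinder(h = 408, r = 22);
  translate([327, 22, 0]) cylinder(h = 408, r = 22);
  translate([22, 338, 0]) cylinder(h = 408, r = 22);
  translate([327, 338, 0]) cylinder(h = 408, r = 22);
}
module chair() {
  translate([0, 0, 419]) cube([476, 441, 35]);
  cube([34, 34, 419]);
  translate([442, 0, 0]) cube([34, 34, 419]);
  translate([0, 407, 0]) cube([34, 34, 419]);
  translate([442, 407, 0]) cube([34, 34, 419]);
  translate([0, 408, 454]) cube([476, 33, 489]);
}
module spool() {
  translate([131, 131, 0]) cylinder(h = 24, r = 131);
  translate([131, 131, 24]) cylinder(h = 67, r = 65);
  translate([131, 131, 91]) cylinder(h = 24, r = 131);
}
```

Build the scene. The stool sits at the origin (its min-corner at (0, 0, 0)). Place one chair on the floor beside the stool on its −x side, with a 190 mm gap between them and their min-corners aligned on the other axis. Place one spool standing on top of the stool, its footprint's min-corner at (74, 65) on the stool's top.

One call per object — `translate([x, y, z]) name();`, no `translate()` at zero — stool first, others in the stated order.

stool();
translate([-666, 0, 0]) chair();
translate([74, 65, 436]) spool();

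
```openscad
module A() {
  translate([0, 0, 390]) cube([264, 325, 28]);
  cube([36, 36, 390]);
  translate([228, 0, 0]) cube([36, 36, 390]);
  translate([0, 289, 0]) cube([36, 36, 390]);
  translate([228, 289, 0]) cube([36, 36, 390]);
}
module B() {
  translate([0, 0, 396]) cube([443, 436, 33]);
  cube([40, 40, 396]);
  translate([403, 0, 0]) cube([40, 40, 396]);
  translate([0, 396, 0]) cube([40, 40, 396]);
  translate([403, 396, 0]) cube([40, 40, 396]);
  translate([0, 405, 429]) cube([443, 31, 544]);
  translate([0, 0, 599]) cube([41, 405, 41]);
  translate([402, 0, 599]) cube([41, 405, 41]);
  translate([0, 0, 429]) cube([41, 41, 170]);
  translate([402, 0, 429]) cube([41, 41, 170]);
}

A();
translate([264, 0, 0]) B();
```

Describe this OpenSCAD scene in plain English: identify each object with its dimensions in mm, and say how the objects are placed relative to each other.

A is a four-legged stool. The seat is 264×325 mm, 28 mm thick, top at z = 418 mm. It stands on four square legs, each 36×36 mm in cross-section, from z = 0 to the seat underside, each flush with a corner of the seat.

B is a chair: 443×436 mm seat, 33 mm thick, top at z = 429 mm, on four 40 mm square corner legs flush with the seat edges. A 31 mm thick backrest slab spans the full seat width, extending 544 mm above the seat top, its back face flush with the seat's +y edge. Two armrests of 41×41 mm section run along each side from the seat's front edge to the front of the backrest, top faces 211 mm above the seat top and outer faces flush with the seat's x-edges; a 41×41 mm post under the front of each armrest stands on the seat at the front corner.

The chair is against the stool's +x side, with their −y faces flush.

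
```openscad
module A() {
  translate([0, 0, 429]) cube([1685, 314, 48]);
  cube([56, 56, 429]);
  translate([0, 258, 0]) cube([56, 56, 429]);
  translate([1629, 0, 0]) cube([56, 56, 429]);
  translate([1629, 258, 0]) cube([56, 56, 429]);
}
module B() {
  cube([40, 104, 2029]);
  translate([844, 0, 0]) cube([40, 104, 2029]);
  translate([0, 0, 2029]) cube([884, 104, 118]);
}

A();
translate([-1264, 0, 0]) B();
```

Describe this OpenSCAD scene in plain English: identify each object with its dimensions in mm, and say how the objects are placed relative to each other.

A is a bench: a 1685×314 mm seat slab, 48 mm thick, top at z = 477 mm, on four 56×56 mm square legs flush with the seat corners and standing on z = 0.

B is a rectangular door frame: two vertical jambs of 40×104 mm section, 2029 mm tall, with a clear opening 804 mm wide between their inner faces. A header 118 mm tall and 104 mm deep lies on top of the jambs and spans the full outside width.

The door frame is on the floor beside the bench on its −x side.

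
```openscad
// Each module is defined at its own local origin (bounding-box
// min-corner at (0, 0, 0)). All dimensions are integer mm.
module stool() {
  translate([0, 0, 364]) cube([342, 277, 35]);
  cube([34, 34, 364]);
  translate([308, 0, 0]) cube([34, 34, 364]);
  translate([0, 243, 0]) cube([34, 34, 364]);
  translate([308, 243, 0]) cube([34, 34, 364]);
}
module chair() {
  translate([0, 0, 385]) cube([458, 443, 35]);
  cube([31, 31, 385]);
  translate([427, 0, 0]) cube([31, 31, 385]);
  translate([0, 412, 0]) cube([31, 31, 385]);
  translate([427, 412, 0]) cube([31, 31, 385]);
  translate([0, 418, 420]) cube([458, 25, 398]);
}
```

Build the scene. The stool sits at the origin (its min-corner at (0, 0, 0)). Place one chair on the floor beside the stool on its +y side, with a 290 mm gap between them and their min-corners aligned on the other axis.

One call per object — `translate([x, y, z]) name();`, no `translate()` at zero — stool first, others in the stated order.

stool();
translate([0, 567, 0]) chair();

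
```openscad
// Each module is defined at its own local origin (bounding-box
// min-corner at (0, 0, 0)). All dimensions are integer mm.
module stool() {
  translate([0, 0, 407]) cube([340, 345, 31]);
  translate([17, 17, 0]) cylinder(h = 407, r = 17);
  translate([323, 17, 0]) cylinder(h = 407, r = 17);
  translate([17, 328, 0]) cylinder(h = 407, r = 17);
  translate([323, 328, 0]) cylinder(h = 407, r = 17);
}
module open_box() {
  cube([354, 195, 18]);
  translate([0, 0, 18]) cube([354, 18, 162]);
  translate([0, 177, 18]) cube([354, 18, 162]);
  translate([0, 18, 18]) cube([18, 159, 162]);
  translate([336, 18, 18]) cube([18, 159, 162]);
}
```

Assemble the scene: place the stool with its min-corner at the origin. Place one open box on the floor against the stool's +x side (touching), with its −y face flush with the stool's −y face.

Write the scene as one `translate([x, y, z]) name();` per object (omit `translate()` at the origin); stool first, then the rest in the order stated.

stool();
translate([340, 0, 0]) open_box();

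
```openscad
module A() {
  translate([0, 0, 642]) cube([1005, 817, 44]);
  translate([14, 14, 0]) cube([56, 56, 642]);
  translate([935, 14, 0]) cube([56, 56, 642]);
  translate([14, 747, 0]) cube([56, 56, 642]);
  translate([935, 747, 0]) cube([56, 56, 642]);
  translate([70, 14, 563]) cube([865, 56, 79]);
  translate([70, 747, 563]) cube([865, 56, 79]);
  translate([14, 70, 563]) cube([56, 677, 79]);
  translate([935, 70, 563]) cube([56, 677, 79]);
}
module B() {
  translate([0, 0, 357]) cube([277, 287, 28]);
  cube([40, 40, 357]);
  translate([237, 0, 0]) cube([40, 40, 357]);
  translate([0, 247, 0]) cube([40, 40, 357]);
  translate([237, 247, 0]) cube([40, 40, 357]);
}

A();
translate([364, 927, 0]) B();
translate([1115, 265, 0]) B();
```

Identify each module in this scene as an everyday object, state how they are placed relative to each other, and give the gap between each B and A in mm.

A is a table. B is a stool. Two stools sit around the table at the +y, +x sides. The gap between each stool and the table is 110 mm.

Each stool's nearest face is 110 mm from the table's bounding box.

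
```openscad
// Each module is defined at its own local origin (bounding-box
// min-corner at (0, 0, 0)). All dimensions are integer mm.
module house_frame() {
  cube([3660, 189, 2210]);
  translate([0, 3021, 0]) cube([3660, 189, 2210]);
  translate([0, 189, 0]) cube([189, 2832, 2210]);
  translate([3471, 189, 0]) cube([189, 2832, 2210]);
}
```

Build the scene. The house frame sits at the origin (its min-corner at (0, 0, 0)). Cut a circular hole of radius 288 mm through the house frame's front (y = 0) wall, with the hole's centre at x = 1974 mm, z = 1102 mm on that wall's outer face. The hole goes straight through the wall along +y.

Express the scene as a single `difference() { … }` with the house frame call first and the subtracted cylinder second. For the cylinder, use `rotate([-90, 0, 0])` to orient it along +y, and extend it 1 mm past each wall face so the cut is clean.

difference() {
  house_frame();
  translate([1974, -1, 1102]) rotate([-90, 0, 0]) cylinder(h = 191, r = 288);
}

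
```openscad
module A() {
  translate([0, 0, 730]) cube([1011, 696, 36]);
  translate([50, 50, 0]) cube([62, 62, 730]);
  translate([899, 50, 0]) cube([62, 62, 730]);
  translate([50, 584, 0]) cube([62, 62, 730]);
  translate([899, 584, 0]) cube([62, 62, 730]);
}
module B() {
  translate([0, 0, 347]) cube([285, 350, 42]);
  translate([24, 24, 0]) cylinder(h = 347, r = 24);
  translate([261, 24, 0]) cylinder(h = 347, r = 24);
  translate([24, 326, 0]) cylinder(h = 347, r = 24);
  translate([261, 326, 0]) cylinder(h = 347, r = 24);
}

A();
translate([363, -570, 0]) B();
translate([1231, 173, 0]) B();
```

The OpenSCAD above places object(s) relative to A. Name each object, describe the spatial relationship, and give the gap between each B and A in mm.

Each stool's nearest face is 220 mm from the table's bounding box.

A is a table. B is a stool. Two stools sit around the table at the −y, +x sides. The gap between each stool and the table is 220 mm.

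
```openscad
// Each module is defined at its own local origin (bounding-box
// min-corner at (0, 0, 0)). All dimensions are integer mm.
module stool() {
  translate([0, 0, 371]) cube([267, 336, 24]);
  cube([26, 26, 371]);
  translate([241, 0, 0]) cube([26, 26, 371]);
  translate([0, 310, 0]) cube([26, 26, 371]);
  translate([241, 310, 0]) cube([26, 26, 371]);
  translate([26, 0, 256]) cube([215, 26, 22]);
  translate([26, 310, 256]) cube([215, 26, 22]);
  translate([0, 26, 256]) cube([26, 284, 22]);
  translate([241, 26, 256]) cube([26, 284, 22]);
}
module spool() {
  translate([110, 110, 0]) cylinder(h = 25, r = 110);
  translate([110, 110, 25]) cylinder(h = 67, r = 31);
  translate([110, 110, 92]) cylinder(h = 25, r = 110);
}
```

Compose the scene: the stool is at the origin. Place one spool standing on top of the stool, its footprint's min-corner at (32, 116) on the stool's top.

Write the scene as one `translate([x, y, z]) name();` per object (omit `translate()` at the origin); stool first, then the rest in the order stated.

stool();
translate([32, 116, 395]) spool();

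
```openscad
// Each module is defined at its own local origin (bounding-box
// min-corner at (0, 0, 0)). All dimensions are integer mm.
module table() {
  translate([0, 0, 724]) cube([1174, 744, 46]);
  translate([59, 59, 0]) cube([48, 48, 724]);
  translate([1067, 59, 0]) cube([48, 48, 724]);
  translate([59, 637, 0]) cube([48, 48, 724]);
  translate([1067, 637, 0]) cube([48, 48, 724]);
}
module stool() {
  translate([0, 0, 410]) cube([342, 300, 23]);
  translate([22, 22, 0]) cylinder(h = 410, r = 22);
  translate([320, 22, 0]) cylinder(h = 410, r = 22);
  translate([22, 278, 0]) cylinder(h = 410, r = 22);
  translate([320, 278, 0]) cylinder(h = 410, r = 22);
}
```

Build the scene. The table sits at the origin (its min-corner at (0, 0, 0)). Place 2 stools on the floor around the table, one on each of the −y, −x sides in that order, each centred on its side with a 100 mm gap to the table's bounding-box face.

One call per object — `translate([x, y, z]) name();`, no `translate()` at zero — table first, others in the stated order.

table();
translate([416, -400, 0]) stool();
translate([-442, 222, 0]) stool();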